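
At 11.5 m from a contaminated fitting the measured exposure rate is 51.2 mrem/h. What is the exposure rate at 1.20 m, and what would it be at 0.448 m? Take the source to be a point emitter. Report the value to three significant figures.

4700 mrem/h; 33700 mrem/h

Since intensity falls as 1/r²,
At 1.20 m: (11.5/1.20)² = 91.84, so 51.2 × 91.84 = 4702 mrem/h
At 0.448 m: 4702 × (1.20/0.448)² = 4702 × 7.175 = 33740 mrem/h.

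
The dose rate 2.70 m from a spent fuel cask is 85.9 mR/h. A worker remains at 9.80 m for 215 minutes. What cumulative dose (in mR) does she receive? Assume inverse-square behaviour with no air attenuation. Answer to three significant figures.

23.4 mR

By the inverse-square law, rate at 9.80 m:
(2.70/9.80)² = 0.07591, so 85.9 × 0.07591 = 6.521 mR/h.
Dose = rate × time = 6.521 mR/h × 3.583 h = 23.36 mR.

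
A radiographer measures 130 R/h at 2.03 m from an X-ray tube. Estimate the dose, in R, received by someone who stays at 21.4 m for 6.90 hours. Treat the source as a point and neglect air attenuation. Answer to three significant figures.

8.07 R

Applying the 1/r² law, rate at 21.4 m:
130 × (2.03/21.4)² = 130 × 0.008998 = 1.170 R/h.
Dose = rate × time = 1.170 R/h × 6.900 h = 8.073 R.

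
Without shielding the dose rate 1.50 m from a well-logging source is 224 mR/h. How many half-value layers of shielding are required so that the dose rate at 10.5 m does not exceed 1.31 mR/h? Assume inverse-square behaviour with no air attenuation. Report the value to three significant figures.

At 10.5 m, distance alone gives (1.50/10.5)² = 0.02041, so 224 × 0.02041 = 4.572 mR/h.
Further attenuation needed: 4.572/1.31 = 3.490.
n = log₂(3.490) = 1.803 half-value layers.

1.80 half-value layers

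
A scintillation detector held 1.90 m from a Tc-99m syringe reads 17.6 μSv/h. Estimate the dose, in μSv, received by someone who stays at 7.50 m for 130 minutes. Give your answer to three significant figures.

Intensity scales as (d₁/d₂)², so rate at 7.50 m:
17.6 × (1.90/7.50)² = 17.6 × 0.06418 = 1.130 μSv/h.
Dose = rate × time = 1.130 μSv/h × 2.167 h = 2.449 μSv.

2.45 μSv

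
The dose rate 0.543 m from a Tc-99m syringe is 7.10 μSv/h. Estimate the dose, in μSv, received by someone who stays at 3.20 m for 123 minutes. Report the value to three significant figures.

Using I₁d₁² = I₂d₂², rate at 3.20 m:
(0.543/3.20)² = 0.02879, so 7.10 × 0.02879 = 0.2044 μSv/h.
Dose = rate × time = 0.2044 μSv/h × 2.050 h = 0.4190 μSv.

0.419 μSv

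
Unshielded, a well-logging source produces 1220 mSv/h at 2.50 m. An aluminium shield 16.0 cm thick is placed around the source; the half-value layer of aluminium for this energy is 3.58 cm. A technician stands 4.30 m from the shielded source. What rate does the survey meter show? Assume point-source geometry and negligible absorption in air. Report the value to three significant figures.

18.6 mSv/h

Distance alone: 1220 × (2.50/4.30)² = 1220 × 0.3380 = 412.4 mSv/h.
Shield: 16.0/3.58 = 4.469 half-value layers → attenuation 2^(−4.469) = 0.04515.
Combined: 412.4 × 0.04515 = 18.62 mSv/h.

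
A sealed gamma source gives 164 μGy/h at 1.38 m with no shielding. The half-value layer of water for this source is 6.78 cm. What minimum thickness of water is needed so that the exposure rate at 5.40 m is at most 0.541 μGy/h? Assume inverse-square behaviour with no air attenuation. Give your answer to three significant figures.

At 5.40 m, distance alone gives (1.38/5.40)² = 0.06531, so 164 × 0.06531 = 10.71 μGy/h.
Further attenuation needed: 10.71/0.541 = 19.80.
n = log₂(19.80) = 4.307 half-value layers.
Thickness = 4.307 × 6.78 cm = 29.20 cm.

29.2 cm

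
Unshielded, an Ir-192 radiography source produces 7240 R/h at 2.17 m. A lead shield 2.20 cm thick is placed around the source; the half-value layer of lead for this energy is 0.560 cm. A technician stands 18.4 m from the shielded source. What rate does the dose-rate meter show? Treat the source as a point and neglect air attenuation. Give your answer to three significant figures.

6.61 R/h

Distance alone: 7240 × (2.17/18.4)² = 7240 × 0.01391 = 100.7 R/h.
Shield: 2.20/0.560 = 3.929 half-value layers → attenuation 2^(−3.929) = 0.06565.
Combined: 100.7 × 0.06565 = 6.611 R/h.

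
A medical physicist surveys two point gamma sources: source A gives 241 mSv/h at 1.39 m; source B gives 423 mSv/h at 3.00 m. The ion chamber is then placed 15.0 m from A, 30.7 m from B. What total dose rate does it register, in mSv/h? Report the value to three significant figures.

6.11 mSv/h

By superposition, sum each source's inverse-square contribution:
A: 241 × (1.39/15.0)² = 2.069 mSv/h
B: 423 × (3.00/30.7)² = 4.039 mSv/h
Total = 2.069 + 4.039 = 6.108 mSv/h.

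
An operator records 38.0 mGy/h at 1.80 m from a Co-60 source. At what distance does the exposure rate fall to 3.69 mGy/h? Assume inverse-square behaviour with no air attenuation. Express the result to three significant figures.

5.78 m

Using I₁d₁² = I₂d₂², d₂ = d₁·√(I₁/I₂).
I₁/I₂ = 38.0/3.69 = 10.30, so d₂ = 1.80 × √10.30 = 5.777 m.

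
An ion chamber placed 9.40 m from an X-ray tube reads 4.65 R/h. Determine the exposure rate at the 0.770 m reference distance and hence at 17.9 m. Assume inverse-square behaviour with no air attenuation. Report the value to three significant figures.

Since intensity falls as 1/r²,
At 0.770 m: 4.65 × (9.40/0.770)² = 4.65 × 149.0 = 692.9 R/h
At 17.9 m: (0.770/17.9)² = 0.001850, so 692.9 × 0.001850 = 1.282 R/h.

693 R/h; 1.28 R/h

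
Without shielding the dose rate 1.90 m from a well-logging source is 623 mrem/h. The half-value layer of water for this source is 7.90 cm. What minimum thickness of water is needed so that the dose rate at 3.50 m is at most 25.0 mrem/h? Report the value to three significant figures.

22.7 cm

At 3.50 m, distance alone gives (1.90/3.50)² = 0.2947, so 623 × 0.2947 = 183.6 mrem/h.
Further attenuation needed: 183.6/25.0 = 7.344.
n = log₂(7.344) = 2.877 half-value layers.
Thickness = 2.877 × 7.90 cm = 22.73 cm.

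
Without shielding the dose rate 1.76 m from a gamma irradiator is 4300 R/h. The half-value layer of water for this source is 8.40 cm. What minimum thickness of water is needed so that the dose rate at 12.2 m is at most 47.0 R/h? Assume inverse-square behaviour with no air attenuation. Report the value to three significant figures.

7.80 cm

At 12.2 m, distance alone gives (1.76/12.2)² = 0.02081, so 4300 × 0.02081 = 89.48 R/h.
Further attenuation needed: 89.48/47.0 = 1.904.
n = log₂(1.904) = 0.9290 half-value layers.
Thickness = 0.9290 × 8.40 cm = 7.804 cm.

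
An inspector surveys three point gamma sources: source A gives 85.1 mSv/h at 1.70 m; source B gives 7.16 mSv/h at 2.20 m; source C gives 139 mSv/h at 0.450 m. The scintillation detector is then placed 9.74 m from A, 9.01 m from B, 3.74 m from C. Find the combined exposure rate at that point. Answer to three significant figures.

5.03 mSv/h

Each source contributes Iᵢ·(dᵢ/rᵢ)²; contributions add.
A: 85.1 × (1.70/9.74)² = 2.592 mSv/h
B: 7.16 × (2.20/9.01)² = 0.4269 mSv/h
C: 139 × (0.450/3.74)² = 2.012 mSv/h
Total = 2.592 + 0.4269 + 2.012 = 5.031 mSv/h.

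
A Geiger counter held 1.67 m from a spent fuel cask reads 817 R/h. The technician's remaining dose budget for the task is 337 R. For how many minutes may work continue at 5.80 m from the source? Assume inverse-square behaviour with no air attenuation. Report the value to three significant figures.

299 min

Intensity scales as (d₁/d₂)², so rate at 5.80 m:
(1.67/5.80)² = 0.08290, so 817 × 0.08290 = 67.73 R/h.
Stay time = 337 R ÷ 67.73 R/h = 4.976 h = 298.6 min.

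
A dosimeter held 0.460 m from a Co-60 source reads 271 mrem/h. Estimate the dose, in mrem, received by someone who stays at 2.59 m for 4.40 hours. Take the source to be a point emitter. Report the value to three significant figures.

37.6 mrem

Since intensity falls as 1/r², rate at 2.59 m:
(0.460/2.59)² = 0.03154, so 271 × 0.03154 = 8.547 mrem/h.
Dose = rate × time = 8.547 mrem/h × 4.400 h = 37.61 mrem.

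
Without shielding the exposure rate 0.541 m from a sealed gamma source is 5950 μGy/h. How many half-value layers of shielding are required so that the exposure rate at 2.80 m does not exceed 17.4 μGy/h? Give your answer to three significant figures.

3.67 half-value layers

At 2.80 m, distance alone gives (0.541/2.80)² = 0.03733, so 5950 × 0.03733 = 222.1 μGy/h.
Further attenuation needed: 222.1/17.4 = 12.76.
n = log₂(12.76) = 3.674 half-value layers.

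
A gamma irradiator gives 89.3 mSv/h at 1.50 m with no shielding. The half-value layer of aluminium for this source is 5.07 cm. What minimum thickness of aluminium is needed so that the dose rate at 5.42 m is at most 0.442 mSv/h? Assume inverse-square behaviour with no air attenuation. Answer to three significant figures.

At 5.42 m, distance alone gives 89.3 × (1.50/5.42)² = 89.3 × 0.07659 = 6.839 mSv/h.
Further attenuation needed: 6.839/0.442 = 15.47.
n = log₂(15.47) = 3.951 half-value layers.
Thickness = 3.951 × 5.07 cm = 20.03 cm.

20.0 cm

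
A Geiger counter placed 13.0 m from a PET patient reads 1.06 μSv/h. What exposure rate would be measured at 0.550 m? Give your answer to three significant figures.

Intensity scales as (d₁/d₂)², so scaling from 13.0 m to 0.550 m:
(13.0/0.550)² = 558.7, so 1.06 × 558.7 = 592.2 μSv/h.

592 μSv/h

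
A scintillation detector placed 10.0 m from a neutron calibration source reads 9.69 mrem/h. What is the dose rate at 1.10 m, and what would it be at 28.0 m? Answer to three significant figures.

By the inverse-square law,
At 1.10 m: 9.69 × (10.0/1.10)² = 9.69 × 82.64 = 800.8 mrem/h
At 28.0 m: (1.10/28.0)² = 0.001543, so 800.8 × 0.001543 = 1.236 mrem/h.

801 mrem/h; 1.24 mrem/h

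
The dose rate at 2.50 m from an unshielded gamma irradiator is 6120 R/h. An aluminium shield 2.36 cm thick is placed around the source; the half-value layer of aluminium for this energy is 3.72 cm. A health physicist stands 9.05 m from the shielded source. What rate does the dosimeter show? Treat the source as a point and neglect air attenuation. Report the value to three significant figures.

301 R/h

Distance alone: 6120 × (2.50/9.05)² = 6120 × 0.07631 = 467.0 R/h.
Shield: 2.36/3.72 = 0.6344 half-value layers → attenuation 2^(−0.6344) = 0.6442.
Combined: 467.0 × 0.6442 = 300.8 R/h.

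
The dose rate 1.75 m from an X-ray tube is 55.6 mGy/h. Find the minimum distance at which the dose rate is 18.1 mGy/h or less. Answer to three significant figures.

3.07 m

By the inverse-square law, d₂ = d₁·√(I₁/I₂).
I₁/I₂ = 55.6/18.1 = 3.072, so d₂ = 1.75 × √3.072 = 3.067 m.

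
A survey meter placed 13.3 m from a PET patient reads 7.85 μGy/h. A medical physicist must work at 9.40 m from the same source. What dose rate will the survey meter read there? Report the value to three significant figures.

By the inverse-square law, scaling from 13.3 m to 9.40 m:
(13.3/9.40)² = 2.002, so 7.85 × 2.002 = 15.72 μGy/h.

15.7 μGy/h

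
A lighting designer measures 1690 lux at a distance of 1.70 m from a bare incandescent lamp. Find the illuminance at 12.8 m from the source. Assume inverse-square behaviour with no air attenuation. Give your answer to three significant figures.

29.8 lux

Since intensity falls as 1/r², the rate at 12.8 m is
1690 × (1.70/12.8)² = 1690 × 0.01764 = 29.81 lux.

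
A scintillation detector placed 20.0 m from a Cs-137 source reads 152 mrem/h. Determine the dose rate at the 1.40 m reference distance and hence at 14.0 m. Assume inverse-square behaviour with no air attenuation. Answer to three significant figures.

By the inverse-square law,
At 1.40 m: (20.0/1.40)² = 204.1, so 152 × 204.1 = 31020 mrem/h
At 14.0 m: (1.40/14.0)² = 0.01000, so 31020 × 0.01000 = 310.2 mrem/h.

31000 mrem/h; 310 mrem/h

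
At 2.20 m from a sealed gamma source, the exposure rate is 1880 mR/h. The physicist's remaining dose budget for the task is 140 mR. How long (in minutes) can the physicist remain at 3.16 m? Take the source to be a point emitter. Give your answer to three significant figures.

Since intensity falls as 1/r², rate at 3.16 m:
(2.20/3.16)² = 0.4847, so 1880 × 0.4847 = 911.2 mR/h.
Stay time = 140 mR ÷ 911.2 mR/h = 0.1536 h = 9.216 min.

9.22 min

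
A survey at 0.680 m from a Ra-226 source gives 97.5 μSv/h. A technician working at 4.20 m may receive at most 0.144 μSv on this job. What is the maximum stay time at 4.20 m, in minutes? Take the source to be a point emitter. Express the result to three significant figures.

3.38 min

Applying the 1/r² law, rate at 4.20 m:
(0.680/4.20)² = 0.02621, so 97.5 × 0.02621 = 2.555 μSv/h.
Stay time = 0.144 μSv ÷ 2.555 μSv/h = 0.05636 h = 3.382 min.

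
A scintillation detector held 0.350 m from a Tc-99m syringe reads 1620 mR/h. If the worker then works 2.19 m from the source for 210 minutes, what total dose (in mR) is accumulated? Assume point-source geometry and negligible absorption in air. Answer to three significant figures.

Using I₁d₁² = I₂d₂², rate at 2.19 m:
1620 × (0.350/2.19)² = 1620 × 0.02554 = 41.37 mR/h.
Dose = rate × time = 41.37 mR/h × 3.500 h = 144.8 mR.

145 mR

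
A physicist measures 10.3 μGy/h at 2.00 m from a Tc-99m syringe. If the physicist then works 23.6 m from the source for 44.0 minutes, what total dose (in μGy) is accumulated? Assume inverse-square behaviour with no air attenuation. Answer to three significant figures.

0.0542 μGy

Since intensity falls as 1/r², rate at 23.6 m:
10.3 × (2.00/23.6)² = 10.3 × 0.007182 = 0.07397 μGy/h.
Dose = rate × time = 0.07397 μGy/h × 0.7333 h = 0.05424 μGy.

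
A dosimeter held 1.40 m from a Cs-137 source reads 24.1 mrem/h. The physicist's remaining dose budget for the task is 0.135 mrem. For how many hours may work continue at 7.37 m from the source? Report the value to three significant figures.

0.155 h

Since intensity falls as 1/r², rate at 7.37 m:
24.1 × (1.40/7.37)² = 24.1 × 0.03608 = 0.8695 mrem/h.
Stay time = 0.135 mrem ÷ 0.8695 mrem/h = 0.1553 h.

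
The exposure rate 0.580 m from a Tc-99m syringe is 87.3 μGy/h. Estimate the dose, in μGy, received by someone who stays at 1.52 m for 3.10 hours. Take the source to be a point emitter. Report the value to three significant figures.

39.4 μGy

By the inverse-square law, rate at 1.52 m:
(0.580/1.52)² = 0.1456, so 87.3 × 0.1456 = 12.71 μGy/h.
Dose = rate × time = 12.71 μGy/h × 3.100 h = 39.40 μGy.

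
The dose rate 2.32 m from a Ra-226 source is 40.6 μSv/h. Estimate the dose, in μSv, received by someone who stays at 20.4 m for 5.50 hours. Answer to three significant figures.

Intensity scales as (d₁/d₂)², so rate at 20.4 m:
(2.32/20.4)² = 0.01293, so 40.6 × 0.01293 = 0.5250 μSv/h.
Dose = rate × time = 0.5250 μSv/h × 5.500 h = 2.888 μSv.

2.89 μSv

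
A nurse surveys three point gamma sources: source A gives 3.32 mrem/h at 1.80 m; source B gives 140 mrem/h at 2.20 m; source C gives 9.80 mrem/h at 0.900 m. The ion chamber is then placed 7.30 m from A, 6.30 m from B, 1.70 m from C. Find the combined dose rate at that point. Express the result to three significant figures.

Each source contributes Iᵢ·(dᵢ/rᵢ)²; contributions add.
A: 3.32 × (1.80/7.30)² = 0.2019 mrem/h
B: 140 × (2.20/6.30)² = 17.07 mrem/h
C: 9.80 × (0.900/1.70)² = 2.747 mrem/h
Total = 0.2019 + 17.07 + 2.747 = 20.02 mrem/h.

20.0 mrem/h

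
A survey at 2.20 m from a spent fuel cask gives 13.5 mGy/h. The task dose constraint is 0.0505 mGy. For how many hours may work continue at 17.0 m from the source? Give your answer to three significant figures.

Using I₁d₁² = I₂d₂², rate at 17.0 m:
(2.20/17.0)² = 0.01675, so 13.5 × 0.01675 = 0.2261 mGy/h.
Stay time = 0.0505 mGy ÷ 0.2261 mGy/h = 0.2234 h.

0.223 h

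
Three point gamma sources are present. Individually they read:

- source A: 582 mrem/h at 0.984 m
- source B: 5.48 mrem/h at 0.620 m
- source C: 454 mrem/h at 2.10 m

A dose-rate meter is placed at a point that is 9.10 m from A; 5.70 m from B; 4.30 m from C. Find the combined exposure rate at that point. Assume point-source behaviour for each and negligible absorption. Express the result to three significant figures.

115 mrem/h

By superposition, sum each source's inverse-square contribution:
A: 582 × (0.984/9.10)² = 6.805 mrem/h
B: 5.48 × (0.620/5.70)² = 0.06484 mrem/h
C: 454 × (2.10/4.30)² = 108.3 mrem/h
Total = 6.805 + 0.06484 + 108.3 = 115.2 mrem/h.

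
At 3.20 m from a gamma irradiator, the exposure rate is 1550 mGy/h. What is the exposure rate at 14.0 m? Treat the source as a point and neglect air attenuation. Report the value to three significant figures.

By the inverse-square law, the rate at 14.0 m is
(3.20/14.0)² = 0.05224, so 1550 × 0.05224 = 80.97 mGy/h.

81.0 mGy/h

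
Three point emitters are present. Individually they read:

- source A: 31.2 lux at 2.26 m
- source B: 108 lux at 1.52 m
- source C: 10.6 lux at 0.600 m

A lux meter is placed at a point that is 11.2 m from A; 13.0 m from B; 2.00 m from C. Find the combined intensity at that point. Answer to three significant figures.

3.70 lux

Each source contributes Iᵢ·(dᵢ/rᵢ)²; contributions add.
A: 31.2 × (2.26/11.2)² = 1.270 lux
B: 108 × (1.52/13.0)² = 1.476 lux
C: 10.6 × (0.600/2.00)² = 0.9540 lux
Total = 1.270 + 1.476 + 0.9540 = 3.700 lux.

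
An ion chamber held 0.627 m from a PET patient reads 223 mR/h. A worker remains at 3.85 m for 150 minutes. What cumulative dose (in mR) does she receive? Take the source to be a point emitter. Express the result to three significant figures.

Using I₁d₁² = I₂d₂², rate at 3.85 m:
223 × (0.627/3.85)² = 223 × 0.02652 = 5.914 mR/h.
Dose = rate × time = 5.914 mR/h × 2.500 h = 14.79 mR.

14.8 mR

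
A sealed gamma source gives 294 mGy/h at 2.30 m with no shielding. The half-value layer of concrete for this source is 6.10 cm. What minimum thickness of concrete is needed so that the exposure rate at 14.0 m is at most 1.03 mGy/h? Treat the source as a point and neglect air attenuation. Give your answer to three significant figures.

At 14.0 m, distance alone gives 294 × (2.30/14.0)² = 294 × 0.02699 = 7.935 mGy/h.
Further attenuation needed: 7.935/1.03 = 7.704.
n = log₂(7.704) = 2.946 half-value layers.
Thickness = 2.946 × 6.10 cm = 17.97 cm.

18.0 cm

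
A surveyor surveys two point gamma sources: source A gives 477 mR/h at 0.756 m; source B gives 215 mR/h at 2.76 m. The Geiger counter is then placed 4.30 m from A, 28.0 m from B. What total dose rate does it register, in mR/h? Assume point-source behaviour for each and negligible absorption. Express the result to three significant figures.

By superposition, sum each source's inverse-square contribution:
A: 477 × (0.756/4.30)² = 14.74 mR/h
B: 215 × (2.76/28.0)² = 2.089 mR/h
Total = 14.74 + 2.089 = 16.83 mR/h.

16.8 mR/h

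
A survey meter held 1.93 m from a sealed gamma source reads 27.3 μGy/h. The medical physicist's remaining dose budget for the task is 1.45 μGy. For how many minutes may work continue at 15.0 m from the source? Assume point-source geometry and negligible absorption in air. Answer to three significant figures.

192 min

Using I₁d₁² = I₂d₂², rate at 15.0 m:
27.3 × (1.93/15.0)² = 27.3 × 0.01656 = 0.4521 μGy/h.
Stay time = 1.45 μGy ÷ 0.4521 μGy/h = 3.207 h = 192.4 min.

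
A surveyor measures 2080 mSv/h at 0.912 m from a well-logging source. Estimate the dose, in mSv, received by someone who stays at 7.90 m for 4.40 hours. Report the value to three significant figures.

122 mSv

Applying the 1/r² law, rate at 7.90 m:
(0.912/7.90)² = 0.01333, so 2080 × 0.01333 = 27.73 mSv/h.
Dose = rate × time = 27.73 mSv/h × 4.400 h = 122.0 mSv.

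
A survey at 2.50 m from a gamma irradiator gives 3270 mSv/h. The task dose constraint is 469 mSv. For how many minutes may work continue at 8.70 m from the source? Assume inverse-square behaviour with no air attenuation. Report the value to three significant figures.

Applying the 1/r² law, rate at 8.70 m:
3270 × (2.50/8.70)² = 3270 × 0.08257 = 270.0 mSv/h.
Stay time = 469 mSv ÷ 270.0 mSv/h = 1.737 h = 104.2 min.

104 min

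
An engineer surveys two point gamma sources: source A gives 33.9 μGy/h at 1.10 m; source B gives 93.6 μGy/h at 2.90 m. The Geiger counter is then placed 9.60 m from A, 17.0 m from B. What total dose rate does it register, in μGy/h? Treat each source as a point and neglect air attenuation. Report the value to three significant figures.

3.17 μGy/h

Each source contributes Iᵢ·(dᵢ/rᵢ)²; contributions add.
A: 33.9 × (1.10/9.60)² = 0.4451 μGy/h
B: 93.6 × (2.90/17.0)² = 2.724 μGy/h
Total = 0.4451 + 2.724 = 3.169 μGy/h.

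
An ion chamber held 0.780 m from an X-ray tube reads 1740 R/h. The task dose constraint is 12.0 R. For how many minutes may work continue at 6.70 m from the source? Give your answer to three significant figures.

30.5 min

By the inverse-square law, rate at 6.70 m:
1740 × (0.780/6.70)² = 1740 × 0.01355 = 23.58 R/h.
Stay time = 12.0 R ÷ 23.58 R/h = 0.5089 h = 30.53 min.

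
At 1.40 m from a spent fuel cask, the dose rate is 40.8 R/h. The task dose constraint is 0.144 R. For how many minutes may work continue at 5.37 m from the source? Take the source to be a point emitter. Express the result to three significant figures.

3.12 min

Intensity scales as (d₁/d₂)², so rate at 5.37 m:
(1.40/5.37)² = 0.06797, so 40.8 × 0.06797 = 2.773 R/h.
Stay time = 0.144 R ÷ 2.773 R/h = 0.05193 h = 3.116 min.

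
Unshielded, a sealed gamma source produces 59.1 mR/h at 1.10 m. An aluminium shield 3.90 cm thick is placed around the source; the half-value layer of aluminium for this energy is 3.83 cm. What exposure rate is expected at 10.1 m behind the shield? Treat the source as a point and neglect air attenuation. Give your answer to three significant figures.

Distance alone: 59.1 × (1.10/10.1)² = 59.1 × 0.01186 = 0.7009 mR/h.
Shield: 3.90/3.83 = 1.018 half-value layers → attenuation 2^(−1.018) = 0.4938.
Combined: 0.7009 × 0.4938 = 0.3461 mR/h.

0.346 mR/h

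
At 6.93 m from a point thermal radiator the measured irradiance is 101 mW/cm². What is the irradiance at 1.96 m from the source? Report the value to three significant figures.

1260 mW/cm²

By the inverse-square law, scaling from 6.93 m to 1.96 m:
(6.93/1.96)² = 12.50, so 101 × 12.50 = 1262 mW/cm².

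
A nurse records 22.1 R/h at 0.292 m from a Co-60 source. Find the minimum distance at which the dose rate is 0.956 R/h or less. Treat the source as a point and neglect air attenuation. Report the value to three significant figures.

Since intensity falls as 1/r², d₂ = d₁·√(I₁/I₂).
I₁/I₂ = 22.1/0.956 = 23.12, so d₂ = 0.292 × √23.12 = 1.404 m.

1.40 m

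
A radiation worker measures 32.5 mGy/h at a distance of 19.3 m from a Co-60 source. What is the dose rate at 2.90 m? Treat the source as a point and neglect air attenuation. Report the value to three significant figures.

1440 mGy/h

Intensity scales as (d₁/d₂)², so the rate at 2.90 m is
32.5 × (19.3/2.90)² = 32.5 × 44.29 = 1439 mGy/h.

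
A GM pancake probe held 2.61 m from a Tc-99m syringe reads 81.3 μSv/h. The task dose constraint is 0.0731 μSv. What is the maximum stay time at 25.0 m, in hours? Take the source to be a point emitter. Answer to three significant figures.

By the inverse-square law, rate at 25.0 m:
(2.61/25.0)² = 0.01090, so 81.3 × 0.01090 = 0.8862 μSv/h.
Stay time = 0.0731 μSv ÷ 0.8862 μSv/h = 0.08249 h.

0.0825 h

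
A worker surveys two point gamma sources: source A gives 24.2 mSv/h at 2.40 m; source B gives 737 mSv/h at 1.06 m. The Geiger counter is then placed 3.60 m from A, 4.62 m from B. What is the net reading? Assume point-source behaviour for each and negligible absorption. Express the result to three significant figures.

By superposition, sum each source's inverse-square contribution:
A: 24.2 × (2.40/3.60)² = 10.76 mSv/h
B: 737 × (1.06/4.62)² = 38.80 mSv/h
Total = 10.76 + 38.80 = 49.56 mSv/h.

49.6 mSv/h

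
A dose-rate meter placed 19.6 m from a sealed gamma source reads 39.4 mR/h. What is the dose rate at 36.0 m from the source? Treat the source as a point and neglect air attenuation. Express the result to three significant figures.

Applying the 1/r² law, scaling from 19.6 m to 36.0 m:
(19.6/36.0)² = 0.2964, so 39.4 × 0.2964 = 11.68 mR/h.

11.7 mR/h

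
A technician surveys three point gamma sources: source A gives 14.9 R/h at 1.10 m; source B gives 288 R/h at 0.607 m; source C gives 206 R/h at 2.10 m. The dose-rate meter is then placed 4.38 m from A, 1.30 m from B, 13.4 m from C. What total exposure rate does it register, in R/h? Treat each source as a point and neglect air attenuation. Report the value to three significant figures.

68.8 R/h

By superposition, sum each source's inverse-square contribution:
A: 14.9 × (1.10/4.38)² = 0.9398 R/h
B: 288 × (0.607/1.30)² = 62.79 R/h
C: 206 × (2.10/13.4)² = 5.059 R/h
Total = 0.9398 + 62.79 + 5.059 = 68.79 R/h.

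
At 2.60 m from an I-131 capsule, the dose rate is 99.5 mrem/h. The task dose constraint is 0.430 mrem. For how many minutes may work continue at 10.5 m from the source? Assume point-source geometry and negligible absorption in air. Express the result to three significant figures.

Intensity scales as (d₁/d₂)², so rate at 10.5 m:
99.5 × (2.60/10.5)² = 99.5 × 0.06132 = 6.101 mrem/h.
Stay time = 0.430 mrem ÷ 6.101 mrem/h = 0.07048 h = 4.229 min.

4.23 min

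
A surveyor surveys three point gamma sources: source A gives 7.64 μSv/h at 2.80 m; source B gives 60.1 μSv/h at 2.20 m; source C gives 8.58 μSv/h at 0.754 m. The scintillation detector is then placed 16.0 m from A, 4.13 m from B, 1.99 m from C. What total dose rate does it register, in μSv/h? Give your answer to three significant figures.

Each source contributes Iᵢ·(dᵢ/rᵢ)²; contributions add.
A: 7.64 × (2.80/16.0)² = 0.2340 μSv/h
B: 60.1 × (2.20/4.13)² = 17.05 μSv/h
C: 8.58 × (0.754/1.99)² = 1.232 μSv/h
Total = 0.2340 + 17.05 + 1.232 = 18.52 μSv/h.

18.5 μSv/h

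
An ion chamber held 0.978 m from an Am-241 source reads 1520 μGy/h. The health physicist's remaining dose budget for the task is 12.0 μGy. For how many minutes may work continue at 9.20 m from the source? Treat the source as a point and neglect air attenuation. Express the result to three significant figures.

41.9 min

Since intensity falls as 1/r², rate at 9.20 m:
(0.978/9.20)² = 0.01130, so 1520 × 0.01130 = 17.18 μGy/h.
Stay time = 12.0 μGy ÷ 17.18 μGy/h = 0.6985 h = 41.91 min.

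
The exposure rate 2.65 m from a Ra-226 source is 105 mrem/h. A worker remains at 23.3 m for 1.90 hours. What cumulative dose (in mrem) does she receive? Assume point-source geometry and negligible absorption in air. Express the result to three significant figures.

Using I₁d₁² = I₂d₂², rate at 23.3 m:
105 × (2.65/23.3)² = 105 × 0.01294 = 1.359 mrem/h.
Dose = rate × time = 1.359 mrem/h × 1.900 h = 2.582 mrem.

2.58 mrem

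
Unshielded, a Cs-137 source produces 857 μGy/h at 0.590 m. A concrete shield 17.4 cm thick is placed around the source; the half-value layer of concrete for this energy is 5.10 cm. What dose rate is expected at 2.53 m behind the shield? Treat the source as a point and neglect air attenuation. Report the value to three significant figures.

Distance alone: (0.590/2.53)² = 0.05438, so 857 × 0.05438 = 46.60 μGy/h.
Shield: 17.4/5.10 = 3.412 half-value layers → attenuation 2^(−3.412) = 0.09395.
Combined: 46.60 × 0.09395 = 4.378 μGy/h.

4.38 μGy/h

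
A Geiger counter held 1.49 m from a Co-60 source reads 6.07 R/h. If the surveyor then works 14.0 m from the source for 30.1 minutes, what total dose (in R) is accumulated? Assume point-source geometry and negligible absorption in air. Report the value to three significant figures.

0.0345 R

Applying the 1/r² law, rate at 14.0 m:
(1.49/14.0)² = 0.01133, so 6.07 × 0.01133 = 0.06877 R/h.
Dose = rate × time = 0.06877 R/h × 0.5017 h = 0.03450 R.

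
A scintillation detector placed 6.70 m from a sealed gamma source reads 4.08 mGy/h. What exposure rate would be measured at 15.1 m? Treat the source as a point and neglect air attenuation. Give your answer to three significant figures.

0.803 mGy/h

Applying the 1/r² law, scaling from 6.70 m to 15.1 m:
4.08 × (6.70/15.1)² = 4.08 × 0.1969 = 0.8034 mGy/h.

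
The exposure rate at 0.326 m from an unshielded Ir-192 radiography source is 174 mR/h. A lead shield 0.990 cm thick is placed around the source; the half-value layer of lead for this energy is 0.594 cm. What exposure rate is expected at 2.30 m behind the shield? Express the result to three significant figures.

Distance alone: 174 × (0.326/2.30)² = 174 × 0.02009 = 3.496 mR/h.
Shield: 0.990/0.594 = 1.667 half-value layers → attenuation 2^(−1.667) = 0.3149.
Combined: 3.496 × 0.3149 = 1.101 mR/h.

1.10 mR/h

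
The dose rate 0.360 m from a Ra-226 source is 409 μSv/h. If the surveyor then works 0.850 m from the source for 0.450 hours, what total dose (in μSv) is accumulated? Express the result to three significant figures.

33.0 μSv

Applying the 1/r² law, rate at 0.850 m:
409 × (0.360/0.850)² = 409 × 0.1794 = 73.37 μSv/h.
Dose = rate × time = 73.37 μSv/h × 0.4500 h = 33.02 μSv.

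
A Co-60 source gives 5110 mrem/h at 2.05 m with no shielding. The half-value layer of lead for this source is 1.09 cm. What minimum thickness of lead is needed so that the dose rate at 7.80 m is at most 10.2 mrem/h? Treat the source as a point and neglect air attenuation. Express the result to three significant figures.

5.57 cm

At 7.80 m, distance alone gives 5110 × (2.05/7.80)² = 5110 × 0.06907 = 352.9 mrem/h.
Further attenuation needed: 352.9/10.2 = 34.60.
n = log₂(34.60) = 5.113 half-value layers.
Thickness = 5.113 × 1.09 cm = 5.573 cm.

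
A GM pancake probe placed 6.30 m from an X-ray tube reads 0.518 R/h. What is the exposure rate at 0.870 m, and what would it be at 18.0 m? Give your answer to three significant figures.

By the inverse-square law,
At 0.870 m: 0.518 × (6.30/0.870)² = 0.518 × 52.44 = 27.16 R/h
At 18.0 m: (0.870/18.0)² = 0.002336, so 27.16 × 0.002336 = 0.06345 R/h.

27.2 R/h; 0.0635 R/h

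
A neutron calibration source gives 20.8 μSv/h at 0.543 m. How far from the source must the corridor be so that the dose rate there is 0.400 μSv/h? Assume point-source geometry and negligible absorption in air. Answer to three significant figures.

3.92 m

Since intensity falls as 1/r², d₂ = d₁·√(I₁/I₂).
I₁/I₂ = 20.8/0.400 = 52.00, so d₂ = 0.543 × √52.00 = 3.916 m.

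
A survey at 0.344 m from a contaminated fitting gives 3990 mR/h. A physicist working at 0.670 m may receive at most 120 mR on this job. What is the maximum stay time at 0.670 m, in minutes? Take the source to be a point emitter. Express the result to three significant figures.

Intensity scales as (d₁/d₂)², so rate at 0.670 m:
3990 × (0.344/0.670)² = 3990 × 0.2636 = 1052 mR/h.
Stay time = 120 mR ÷ 1052 mR/h = 0.1141 h = 6.846 min.

6.85 min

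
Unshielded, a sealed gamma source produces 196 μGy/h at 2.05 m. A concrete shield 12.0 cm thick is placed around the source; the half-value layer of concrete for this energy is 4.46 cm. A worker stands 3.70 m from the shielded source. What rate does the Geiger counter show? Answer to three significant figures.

9.32 μGy/h

Distance alone: 196 × (2.05/3.70)² = 196 × 0.3070 = 60.17 μGy/h.
Shield: 12.0/4.46 = 2.691 half-value layers → attenuation 2^(−2.691) = 0.1549.
Combined: 60.17 × 0.1549 = 9.320 μGy/h.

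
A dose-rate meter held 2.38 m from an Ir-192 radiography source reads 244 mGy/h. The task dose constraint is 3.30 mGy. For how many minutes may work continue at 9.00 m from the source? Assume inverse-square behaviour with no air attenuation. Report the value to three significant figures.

11.6 min

By the inverse-square law, rate at 9.00 m:
(2.38/9.00)² = 0.06993, so 244 × 0.06993 = 17.06 mGy/h.
Stay time = 3.30 mGy ÷ 17.06 mGy/h = 0.1934 h = 11.60 min.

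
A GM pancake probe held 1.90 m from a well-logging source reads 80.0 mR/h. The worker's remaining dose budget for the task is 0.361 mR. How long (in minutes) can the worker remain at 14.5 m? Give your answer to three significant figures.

By the inverse-square law, rate at 14.5 m:
80.0 × (1.90/14.5)² = 80.0 × 0.01717 = 1.374 mR/h.
Stay time = 0.361 mR ÷ 1.374 mR/h = 0.2627 h = 15.76 min.

15.8 min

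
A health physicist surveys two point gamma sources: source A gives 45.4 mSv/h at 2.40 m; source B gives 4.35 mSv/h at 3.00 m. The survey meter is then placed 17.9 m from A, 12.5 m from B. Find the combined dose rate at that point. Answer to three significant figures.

1.07 mSv/h

By superposition, sum each source's inverse-square contribution:
A: 45.4 × (2.40/17.9)² = 0.8162 mSv/h
B: 4.35 × (3.00/12.5)² = 0.2506 mSv/h
Total = 0.8162 + 0.2506 = 1.067 mSv/h.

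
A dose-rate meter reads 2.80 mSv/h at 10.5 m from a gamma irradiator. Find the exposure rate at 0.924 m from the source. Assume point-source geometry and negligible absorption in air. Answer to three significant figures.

362 mSv/h

Intensity scales as (d₁/d₂)², so the rate at 0.924 m is
(10.5/0.924)² = 129.1, so 2.80 × 129.1 = 361.5 mSv/h.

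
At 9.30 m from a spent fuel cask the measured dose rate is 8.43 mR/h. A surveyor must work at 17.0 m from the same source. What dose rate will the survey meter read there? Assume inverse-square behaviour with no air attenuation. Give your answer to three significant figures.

Since intensity falls as 1/r², scaling from 9.30 m to 17.0 m:
(9.30/17.0)² = 0.2993, so 8.43 × 0.2993 = 2.523 mR/h.

2.52 mR/h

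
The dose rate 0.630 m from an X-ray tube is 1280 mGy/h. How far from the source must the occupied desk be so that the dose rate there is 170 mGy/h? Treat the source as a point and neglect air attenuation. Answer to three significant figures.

1.73 m

Using I₁d₁² = I₂d₂², d₂ = d₁·√(I₁/I₂).
I₁/I₂ = 1280/170 = 7.529, so d₂ = 0.630 × √7.529 = 1.729 m.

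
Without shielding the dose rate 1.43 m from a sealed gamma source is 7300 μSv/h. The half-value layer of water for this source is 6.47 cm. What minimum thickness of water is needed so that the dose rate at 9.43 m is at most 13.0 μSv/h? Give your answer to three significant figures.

At 9.43 m, distance alone gives (1.43/9.43)² = 0.02300, so 7300 × 0.02300 = 167.9 μSv/h.
Further attenuation needed: 167.9/13.0 = 12.92.
n = log₂(12.92) = 3.692 half-value layers.
Thickness = 3.692 × 6.47 cm = 23.89 cm.

23.9 cm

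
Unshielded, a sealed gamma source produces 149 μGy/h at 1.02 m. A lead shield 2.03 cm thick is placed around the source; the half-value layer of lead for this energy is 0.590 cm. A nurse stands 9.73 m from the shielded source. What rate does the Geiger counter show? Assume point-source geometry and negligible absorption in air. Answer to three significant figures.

Distance alone: 149 × (1.02/9.73)² = 149 × 0.01099 = 1.638 μGy/h.
Shield: 2.03/0.590 = 3.441 half-value layers → attenuation 2^(−3.441) = 0.09208.
Combined: 1.638 × 0.09208 = 0.1508 μGy/h.

0.151 μGy/h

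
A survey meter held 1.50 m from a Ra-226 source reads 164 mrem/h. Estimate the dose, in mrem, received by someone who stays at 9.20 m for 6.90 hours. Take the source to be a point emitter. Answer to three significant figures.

30.1 mrem

Using I₁d₁² = I₂d₂², rate at 9.20 m:
164 × (1.50/9.20)² = 164 × 0.02658 = 4.359 mrem/h.
Dose = rate × time = 4.359 mrem/h × 6.900 h = 30.08 mrem.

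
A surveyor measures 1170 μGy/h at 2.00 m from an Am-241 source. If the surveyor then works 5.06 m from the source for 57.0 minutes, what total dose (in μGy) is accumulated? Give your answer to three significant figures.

174 μGy

Applying the 1/r² law, rate at 5.06 m:
(2.00/5.06)² = 0.1562, so 1170 × 0.1562 = 182.8 μGy/h.
Dose = rate × time = 182.8 μGy/h × 0.9500 h = 173.7 μGy.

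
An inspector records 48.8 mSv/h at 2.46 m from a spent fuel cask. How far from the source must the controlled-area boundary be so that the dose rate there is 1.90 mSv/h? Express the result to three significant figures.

Applying the 1/r² law, d₂ = d₁·√(I₁/I₂).
I₁/I₂ = 48.8/1.90 = 25.68, so d₂ = 2.46 × √25.68 = 12.47 m.

12.5 m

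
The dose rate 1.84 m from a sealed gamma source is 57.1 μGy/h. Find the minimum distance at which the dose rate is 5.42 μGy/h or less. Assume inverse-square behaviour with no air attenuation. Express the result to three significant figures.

By the inverse-square law, d₂ = d₁·√(I₁/I₂).
I₁/I₂ = 57.1/5.42 = 10.54, so d₂ = 1.84 × √10.54 = 5.974 m.

5.97 m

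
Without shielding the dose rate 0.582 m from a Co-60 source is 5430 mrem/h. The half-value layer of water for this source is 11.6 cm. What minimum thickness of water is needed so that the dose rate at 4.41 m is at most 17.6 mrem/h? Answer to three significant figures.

28.1 cm

At 4.41 m, distance alone gives 5430 × (0.582/4.41)² = 5430 × 0.01742 = 94.59 mrem/h.
Further attenuation needed: 94.59/17.6 = 5.374.
n = log₂(5.374) = 2.426 half-value layers.
Thickness = 2.426 × 11.6 cm = 28.14 cm.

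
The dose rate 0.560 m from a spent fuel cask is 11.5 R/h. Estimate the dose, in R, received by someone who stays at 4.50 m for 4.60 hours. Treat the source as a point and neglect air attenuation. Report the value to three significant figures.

0.819 R

Applying the 1/r² law, rate at 4.50 m:
11.5 × (0.560/4.50)² = 11.5 × 0.01549 = 0.1781 R/h.
Dose = rate × time = 0.1781 R/h × 4.600 h = 0.8193 R.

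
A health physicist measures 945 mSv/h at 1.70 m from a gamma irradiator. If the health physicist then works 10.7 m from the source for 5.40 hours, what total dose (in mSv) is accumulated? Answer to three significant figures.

Applying the 1/r² law, rate at 10.7 m:
945 × (1.70/10.7)² = 945 × 0.02524 = 23.85 mSv/h.
Dose = rate × time = 23.85 mSv/h × 5.400 h = 128.8 mSv.

129 mSv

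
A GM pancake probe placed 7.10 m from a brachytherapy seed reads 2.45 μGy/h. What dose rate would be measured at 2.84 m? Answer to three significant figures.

15.3 μGy/h

By the inverse-square law, scaling from 7.10 m to 2.84 m:
(7.10/2.84)² = 6.250, so 2.45 × 6.250 = 15.31 μGy/h.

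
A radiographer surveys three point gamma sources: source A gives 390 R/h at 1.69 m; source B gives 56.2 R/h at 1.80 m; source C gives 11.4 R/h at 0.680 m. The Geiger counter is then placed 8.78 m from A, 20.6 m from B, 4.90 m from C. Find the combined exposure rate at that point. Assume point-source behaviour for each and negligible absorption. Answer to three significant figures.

15.1 R/h

By superposition, sum each source's inverse-square contribution:
A: 390 × (1.69/8.78)² = 14.45 R/h
B: 56.2 × (1.80/20.6)² = 0.4291 R/h
C: 11.4 × (0.680/4.90)² = 0.2195 R/h
Total = 14.45 + 0.4291 + 0.2195 = 15.10 R/h.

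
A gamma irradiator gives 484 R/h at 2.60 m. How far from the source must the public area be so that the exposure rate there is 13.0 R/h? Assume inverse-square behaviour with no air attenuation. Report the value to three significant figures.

15.9 m

Using I₁d₁² = I₂d₂², d₂ = d₁·√(I₁/I₂).
I₁/I₂ = 484/13.0 = 37.23, so d₂ = 2.60 × √37.23 = 15.86 m.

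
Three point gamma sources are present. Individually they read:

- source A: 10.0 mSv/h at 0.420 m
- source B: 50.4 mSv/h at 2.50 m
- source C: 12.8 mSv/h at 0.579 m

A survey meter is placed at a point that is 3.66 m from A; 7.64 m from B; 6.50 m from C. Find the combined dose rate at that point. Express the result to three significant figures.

Each source contributes Iᵢ·(dᵢ/rᵢ)²; contributions add.
A: 10.0 × (0.420/3.66)² = 0.1317 mSv/h
B: 50.4 × (2.50/7.64)² = 5.397 mSv/h
C: 12.8 × (0.579/6.50)² = 0.1016 mSv/h
Total = 0.1317 + 5.397 + 0.1016 = 5.630 mSv/h.

5.63 mSv/h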